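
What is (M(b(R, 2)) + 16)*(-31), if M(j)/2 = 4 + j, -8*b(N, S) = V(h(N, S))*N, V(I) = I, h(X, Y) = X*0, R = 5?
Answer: -744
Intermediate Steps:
h(X, Y) = 0
b(N, S) = 0 (b(N, S) = -0*N = -⅛*0 = 0)
M(j) = 8 + 2*j (M(j) = 2*(4 + j) = 8 + 2*j)
(M(b(R, 2)) + 16)*(-31) = ((8 + 2*0) + 16)*(-31) = ((8 + 0) + 16)*(-31) = (8 + 16)*(-31) = 24*(-31) = -744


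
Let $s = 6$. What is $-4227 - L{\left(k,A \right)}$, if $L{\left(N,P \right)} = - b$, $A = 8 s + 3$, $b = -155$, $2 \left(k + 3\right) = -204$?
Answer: $-4382$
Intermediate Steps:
$k = -105$ ($k = -3 + \frac{1}{2} \left(-204\right) = -3 - 102 = -105$)
$A = 51$ ($A = 8 \cdot 6 + 3 = 48 + 3 = 51$)
$L{\left(N,P \right)} = 155$ ($L{\left(N,P \right)} = \left(-1\right) \left(-155\right) = 155$)
$-4227 - L{\left(k,A \right)} = -4227 - 155 = -4382$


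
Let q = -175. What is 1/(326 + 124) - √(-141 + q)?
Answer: 1/450 - 2*I*√79 ≈ 0.0022222 - 17.776*I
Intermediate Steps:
1/(326 + 124) - √(-141 + q) = 1/(326 + 124) - √(-141 - 175) = 1/450 - √(-316) = 1/450 - 2*I*√79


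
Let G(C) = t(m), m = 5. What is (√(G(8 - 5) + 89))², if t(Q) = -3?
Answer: 86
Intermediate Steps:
G(C) = -3
(√(G(8 - 5) + 89))² = (√(-3 + 89))² = (√86)² = 86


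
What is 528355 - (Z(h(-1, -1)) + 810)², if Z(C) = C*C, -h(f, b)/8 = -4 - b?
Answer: -1392641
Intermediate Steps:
h(f, b) = 32 + 8*b (h(f, b) = -8*(-4 - b) = 32 + 8*b)
Z(C) = C²
528355 - (Z(h(-1, -1)) + 810)² = 528355 - ((32 + 8*(-1))² + 810)² = 528355 - ((32 - 8)² + 810)² = 528355 - (24² + 810)² = 528355 - (576 + 810)² = 528355 - 1*1386² = 528355 - 1*1920996 = 528355 - 1920996 = -1392641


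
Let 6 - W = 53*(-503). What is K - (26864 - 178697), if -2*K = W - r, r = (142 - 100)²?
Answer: 278765/2 ≈ 1.3938e+5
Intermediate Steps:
W = 26665 (W = 6 - 53*(-503) = 6 - 1*(-26659) = 6 + 26659 = 26665)
r = 1764 (r = 42² = 1764)
K = -24901/2 (K = -(26665 - 1*1764)/2 = -(26665 - 1764)/2 = -½*24901 = -24901/2 ≈ -12451.)
K - (26864 - 178697) = -24901/2 - (26864 - 178697) = -24901/2 - 1*(-151833) = -24901/2 + 151833 = 278765/2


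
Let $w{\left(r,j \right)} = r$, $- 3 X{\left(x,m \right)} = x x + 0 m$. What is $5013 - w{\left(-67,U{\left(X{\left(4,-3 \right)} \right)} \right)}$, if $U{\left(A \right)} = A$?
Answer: $5080$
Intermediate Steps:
$X{\left(x,m \right)} = - \frac{x^{2}}{3}$ ($X{\left(x,m \right)} = - \frac{x x + 0 m}{3} = - \frac{x^{2} + 0}{3} = - \frac{x^{2}}{3}$)
$5013 - w{\left(-67,U{\left(X{\left(4,-3 \right)} \right)} \right)} = 5013 - -67 = 5013 + 67 = 5080$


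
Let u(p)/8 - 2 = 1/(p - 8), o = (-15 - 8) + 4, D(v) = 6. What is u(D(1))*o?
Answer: -228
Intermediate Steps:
o = -19 (o = -23 + 4 = -19)
u(p) = 16 + 8/(-8 + p) (u(p) = 16 + 8/(p - 8) = 16 + 8/(-8 + p))
u(D(1))*o = (8*(-15 + 2*6)/(-8 + 6))*(-19) = (8*(-15 + 12)/(-2))*(-19) = (8*(-1/2)*(-3))*(-19) = 12*(-19) = -228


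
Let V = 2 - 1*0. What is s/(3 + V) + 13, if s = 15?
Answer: 16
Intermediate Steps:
V = 2 (V = 2 + 0 = 2)
s/(3 + V) + 13 = 15/(3 + 2) + 13 = 15/5 + 13 = (1/5)*15 + 13 = 3 + 13 = 16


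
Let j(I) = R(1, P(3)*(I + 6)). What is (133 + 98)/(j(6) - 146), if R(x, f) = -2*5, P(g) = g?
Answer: -77/52 ≈ -1.4808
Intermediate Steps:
R(x, f) = -10
j(I) = -10
(133 + 98)/(j(6) - 146) = (133 + 98)/(-10 - 146) = 231/(-156) = -1/156*231 = -77/52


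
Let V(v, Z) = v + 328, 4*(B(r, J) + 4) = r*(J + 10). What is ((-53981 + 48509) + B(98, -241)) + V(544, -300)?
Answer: -20527/2 ≈ -10264.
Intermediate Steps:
B(r, J) = -4 + r*(10 + J)/4 (B(r, J) = -4 + (r*(J + 10))/4 = -4 + (r*(10 + J))/4 = -4 + r*(10 + J)/4)
V(v, Z) = 328 + v
((-53981 + 48509) + B(98, -241)) + V(544, -300) = ((-53981 + 48509) + (-4 + (5/2)*98 + (¼)*(-241)*98)) + (328 + 544) = (-5472 + (-4 + 245 - 11809/2)) + 872 = (-5472 - 11327/2) + 872 = -22271/2 + 872 = -20527/2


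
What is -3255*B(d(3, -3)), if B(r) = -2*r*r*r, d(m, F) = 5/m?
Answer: 271250/9 ≈ 30139.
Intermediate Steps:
B(r) = -2*r³ (B(r) = -2*r²*r = -2*r³)
-3255*B(d(3, -3)) = -(-6510)*(5/3)³ = -(-6510)*125/27 = -3255*(-250/27) = 271250/9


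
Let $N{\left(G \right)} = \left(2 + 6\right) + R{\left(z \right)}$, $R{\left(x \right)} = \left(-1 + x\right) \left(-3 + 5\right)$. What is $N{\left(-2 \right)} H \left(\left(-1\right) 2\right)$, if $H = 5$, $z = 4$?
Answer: $-140$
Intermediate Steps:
$R{\left(x \right)} = -2 + 2 x$ ($R{\left(x \right)} = \left(-1 + x\right) 2 = -2 + 2 x$)
$N{\left(G \right)} = 14$ ($N{\left(G \right)} = \left(2 + 6\right) + \left(-2 + 2 \cdot 4\right) = 8 + \left(-2 + 8\right) = 8 + 6 = 14$)
$N{\left(-2 \right)} H \left(\left(-1\right) 2\right) = 14 \cdot 5 \left(\left(-1\right) 2\right) = 70 \left(-2\right) = -140$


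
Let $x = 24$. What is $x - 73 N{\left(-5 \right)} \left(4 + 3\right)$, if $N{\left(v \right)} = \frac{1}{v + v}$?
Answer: $\frac{751}{10} \approx 75.1$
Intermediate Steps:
$N{\left(v \right)} = \frac{1}{2 v}$
$x - 73 N{\left(-5 \right)} \left(4 + 3\right) = 24 - 73 \frac{1}{2 \left(-5\right)} \left(4 + 3\right) = 24 - 73 \cdot \frac{1}{2} \left(- \frac{1}{5}\right) 7 = 24 - 73 \left(\left(- \frac{1}{10}\right) 7\right) = 24 - - \frac{511}{10} = 24 + \frac{511}{10} = \frac{751}{10}$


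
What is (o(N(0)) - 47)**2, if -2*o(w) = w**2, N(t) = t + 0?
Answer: 2209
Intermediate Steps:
N(t) = t
o(w) = -w**2/2
(o(N(0)) - 47)**2 = (-1/2*0**2 - 47)**2 = (-1/2*0 - 47)**2 = (0 - 47)**2 = (-47)**2 = 2209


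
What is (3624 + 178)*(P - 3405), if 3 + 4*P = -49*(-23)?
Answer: -11877448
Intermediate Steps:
P = 281 (P = -¾ + (-49*(-23))/4 = -¾ + (¼)*1127 = -¾ + 1127/4 = 281)
(3624 + 178)*(P - 3405) = (3624 + 178)*(281 - 3405) = 3802*(-3124) = -11877448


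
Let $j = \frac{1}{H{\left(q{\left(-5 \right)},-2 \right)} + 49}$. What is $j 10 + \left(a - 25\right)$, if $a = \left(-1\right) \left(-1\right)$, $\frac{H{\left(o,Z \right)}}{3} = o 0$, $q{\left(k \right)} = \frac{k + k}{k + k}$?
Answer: $- \frac{1166}{49} \approx -23.796$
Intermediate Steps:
$q{\left(k \right)} = 1$ ($q{\left(k \right)} = \frac{2 k}{2 k} = 2 k \frac{1}{2 k} = 1$)
$H{\left(o,Z \right)} = 0$ ($H{\left(o,Z \right)} = 3 o 0 = 3 \cdot 0 = 0$)
$a = 1$
$j = \frac{1}{49}$ ($j = \frac{1}{0 + 49} = \frac{1}{49} \approx 0.020408$)
$j 10 + \left(a - 25\right) = \frac{1}{49} \cdot 10 + \left(1 - 25\right) = \frac{10}{49} + \left(1 - 25\right) = \frac{10}{49} - 24 = - \frac{1166}{49}$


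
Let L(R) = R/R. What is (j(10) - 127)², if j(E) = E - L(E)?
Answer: 13924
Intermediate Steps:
L(R) = 1
j(E) = -1 + E (j(E) = E - 1*1 = E - 1 = -1 + E)
(j(10) - 127)² = ((-1 + 10) - 127)² = (9 - 127)² = (-118)² = 13924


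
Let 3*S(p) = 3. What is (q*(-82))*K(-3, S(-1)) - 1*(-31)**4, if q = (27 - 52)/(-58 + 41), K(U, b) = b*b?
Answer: -15701907/17 ≈ -9.2364e+5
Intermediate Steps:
S(p) = 1 (S(p) = (1/3)*3 = 1)
K(U, b) = b**2
q = 25/17 (q = -25/(-17) = -25*(-1/17) = 25/17 ≈ 1.4706)
(q*(-82))*K(-3, S(-1)) - 1*(-31)**4 = ((25/17)*(-82))*1**2 - 1*(-31)**4 = -2050/17*1 - 1*923521 = -2050/17 - 923521 = -15701907/17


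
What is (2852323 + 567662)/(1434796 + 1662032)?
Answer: 1139995/1032276 ≈ 1.1044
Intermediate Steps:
(2852323 + 567662)/(1434796 + 1662032) = 3419985/3096828 = 3419985*(1/3096828) = 1139995/1032276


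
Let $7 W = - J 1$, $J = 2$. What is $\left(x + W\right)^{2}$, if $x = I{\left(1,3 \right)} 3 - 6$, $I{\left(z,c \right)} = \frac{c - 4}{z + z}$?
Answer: $\frac{11881}{196} \approx 60.617$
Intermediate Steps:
$I{\left(z,c \right)} = \frac{-4 + c}{2 z}$
$x = - \frac{15}{2}$ ($x = \frac{-4 + 3}{2 \cdot 1} \cdot 3 - 6 = \frac{1}{2} \cdot 1 \left(-1\right) 3 - 6 = \left(- \frac{1}{2}\right) 3 - 6 = - \frac{3}{2} - 6 = - \frac{15}{2} \approx -7.5$)
$W = - \frac{2}{7}$ ($W = \frac{\left(-1\right) 2 \cdot 1}{7} = \frac{\left(-2\right) 1}{7} = \frac{1}{7} \left(-2\right) = - \frac{2}{7} \approx -0.28571$)
$\left(x + W\right)^{2} = \left(- \frac{15}{2} - \frac{2}{7}\right)^{2} = \left(- \frac{109}{14}\right)^{2} = \frac{11881}{196}$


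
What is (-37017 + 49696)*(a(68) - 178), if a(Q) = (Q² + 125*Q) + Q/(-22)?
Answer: 1805134588/11 ≈ 1.6410e+8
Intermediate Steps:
a(Q) = Q² + 2749*Q/22 (a(Q) = (Q² + 125*Q) + Q*(-1/22) = (Q² + 125*Q) - Q/22 = Q² + 2749*Q/22)
(-37017 + 49696)*(a(68) - 178) = (-37017 + 49696)*((1/22)*68*(2749 + 22*68) - 178) = 12679*((1/22)*68*(2749 + 1496) - 178) = 12679*((1/22)*68*4245 - 178) = 12679*(144330/11 - 178) = 12679*(142372/11) = 1805134588/11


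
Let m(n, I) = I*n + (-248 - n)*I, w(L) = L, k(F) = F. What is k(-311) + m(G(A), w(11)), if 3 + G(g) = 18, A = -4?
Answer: -3039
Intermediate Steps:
G(g) = 15 (G(g) = -3 + 18 = 15)
m(n, I) = I*n + I*(-248 - n)
k(-311) + m(G(A), w(11)) = -311 - 248*11 = -311 - 2728 = -3039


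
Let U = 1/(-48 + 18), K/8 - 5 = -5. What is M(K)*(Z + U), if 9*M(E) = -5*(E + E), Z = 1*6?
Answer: 0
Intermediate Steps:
K = 0 (K = 40 + 8*(-5) = 40 - 40 = 0)
Z = 6
U = -1/30 (U = 1/(-30) = -1/30 ≈ -0.033333)
M(E) = -10*E/9 (M(E) = (-5*(E + E))/9 = (-10*E)/9 = -10*E/9)
M(K)*(Z + U) = (-10/9*0)*(6 - 1/30) = 0*(179/30) = 0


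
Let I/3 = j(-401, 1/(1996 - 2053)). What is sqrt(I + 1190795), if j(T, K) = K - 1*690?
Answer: sqrt(429129706)/19 ≈ 1090.3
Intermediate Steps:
j(T, K) = -690 + K (j(T, K) = K - 690 = -690 + K)
I = -39331/19 (I = 3*(-690 + 1/(1996 - 2053)) = 3*(-690 + 1/(-57)) = 3*(-690 - 1/57) = 3*(-39331/57) = -39331/19 ≈ -2070.1)
sqrt(I + 1190795) = sqrt(-39331/19 + 1190795) = sqrt(22585774/19) = sqrt(429129706)/19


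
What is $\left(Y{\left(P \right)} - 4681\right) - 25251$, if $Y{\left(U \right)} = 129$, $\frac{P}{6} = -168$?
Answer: $-29803$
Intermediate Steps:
$P = -1008$ ($P = 6 \left(-168\right) = -1008$)
$\left(Y{\left(P \right)} - 4681\right) - 25251 = \left(129 - 4681\right) - 25251 = -4552 - 25251 = -29803$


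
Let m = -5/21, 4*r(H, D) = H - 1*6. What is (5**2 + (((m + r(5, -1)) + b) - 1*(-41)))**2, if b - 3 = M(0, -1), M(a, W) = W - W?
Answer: 33120025/7056 ≈ 4693.9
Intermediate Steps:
r(H, D) = -3/2 + H/4 (r(H, D) = (H - 1*6)/4 = (H - 6)/4 = (-6 + H)/4 = -3/2 + H/4)
M(a, W) = 0
b = 3 (b = 3 + 0 = 3)
m = -5/21 (m = -5*1/21 = -5/21 ≈ -0.23810)
(5**2 + (((m + r(5, -1)) + b) - 1*(-41)))**2 = (5**2 + (((-5/21 + (-3/2 + (1/4)*5)) + 3) - 1*(-41)))**2 = (25 + (((-5/21 + (-3/2 + 5/4)) + 3) + 41))**2 = (25 + (((-5/21 - 1/4) + 3) + 41))**2 = (25 + ((-41/84 + 3) + 41))**2 = (25 + (211/84 + 41))**2 = (25 + 3655/84)**2 = (5755/84)**2 = 33120025/7056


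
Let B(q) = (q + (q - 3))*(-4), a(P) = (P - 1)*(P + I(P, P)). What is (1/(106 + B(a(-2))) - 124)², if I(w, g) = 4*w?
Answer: 228886641/14884 ≈ 15378.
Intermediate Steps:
a(P) = 5*P*(-1 + P) (a(P) = (P - 1)*(P + 4*P) = (-1 + P)*(5*P) = 5*P*(-1 + P))
B(q) = 12 - 8*q (B(q) = (q + (-3 + q))*(-4) = (-3 + 2*q)*(-4) = 12 - 8*q)
(1/(106 + B(a(-2))) - 124)² = (1/(106 + (12 - 40*(-2)*(-1 - 2))) - 124)² = (1/(106 + (12 - 40*(-2)*(-3))) - 124)² = (1/(106 + (12 - 8*30)) - 124)² = (1/(106 + (12 - 240)) - 124)² = (1/(106 - 228) - 124)² = (1/(-122) - 124)² = (-1/122 - 124)² = (-15129/122)² = 228886641/14884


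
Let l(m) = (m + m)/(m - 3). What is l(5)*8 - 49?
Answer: -9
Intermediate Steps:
l(m) = 2*m/(-3 + m) (l(m) = (2*m)/(-3 + m) = 2*m/(-3 + m))
l(5)*8 - 49 = (2*5/(-3 + 5))*8 - 49 = (2*5/2)*8 - 49 = (2*5*(½))*8 - 49 = 5*8 - 49 = 40 - 49 = -9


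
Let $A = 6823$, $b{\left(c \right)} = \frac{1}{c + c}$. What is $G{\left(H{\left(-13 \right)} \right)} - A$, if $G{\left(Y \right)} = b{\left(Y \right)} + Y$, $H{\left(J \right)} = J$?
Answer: $- \frac{177737}{26} \approx -6836.0$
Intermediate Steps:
$b{\left(c \right)} = \frac{1}{2 c}$
$G{\left(Y \right)} = Y + \frac{1}{2 Y}$ ($G{\left(Y \right)} = \frac{1}{2 Y} + Y = Y + \frac{1}{2 Y}$)
$G{\left(H{\left(-13 \right)} \right)} - A = \left(-13 + \frac{1}{2 \left(-13\right)}\right) - 6823 = \left(-13 + \frac{1}{2} \left(- \frac{1}{13}\right)\right) - 6823 = \left(-13 - \frac{1}{26}\right) - 6823 = - \frac{339}{26} - 6823 = - \frac{177737}{26}$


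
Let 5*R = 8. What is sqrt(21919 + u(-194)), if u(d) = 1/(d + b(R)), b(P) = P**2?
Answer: sqrt(502072022874)/4786 ≈ 148.05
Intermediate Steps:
R = 8/5 (R = (1/5)*8 = 8/5 ≈ 1.6000)
u(d) = 1/(64/25 + d) (u(d) = 1/(d + (8/5)**2) = 1/(d + 64/25) = 1/(64/25 + d))
sqrt(21919 + u(-194)) = sqrt(21919 + 25/(64 + 25*(-194))) = sqrt(21919 + 25/(64 - 4850)) = sqrt(21919 + 25/(-4786)) = sqrt(21919 + 25*(-1/4786)) = sqrt(21919 - 25/4786) = sqrt(104904309/4786) = sqrt(502072022874)/4786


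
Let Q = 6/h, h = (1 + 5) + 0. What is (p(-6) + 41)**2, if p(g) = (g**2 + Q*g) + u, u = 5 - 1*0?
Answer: 5776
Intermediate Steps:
h = 6 (h = 6 + 0 = 6)
u = 5 (u = 5 + 0 = 5)
Q = 1 (Q = 6/6 = 6*(1/6) = 1)
p(g) = 5 + g + g**2 (p(g) = (g**2 + 1*g) + 5 = (g**2 + g) + 5 = (g + g**2) + 5 = 5 + g + g**2)
(p(-6) + 41)**2 = ((5 - 6 + (-6)**2) + 41)**2 = ((5 - 6 + 36) + 41)**2 = (35 + 41)**2 = 76**2 = 5776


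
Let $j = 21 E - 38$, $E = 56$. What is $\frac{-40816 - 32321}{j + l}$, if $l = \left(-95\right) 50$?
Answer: $\frac{24379}{1204} \approx 20.248$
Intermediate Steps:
$l = -4750$
$j = 1138$ ($j = 21 \cdot 56 - 38 = 1176 - 38 = 1138$)
$\frac{-40816 - 32321}{j + l} = \frac{-40816 - 32321}{1138 - 4750} = - \frac{73137}{-3612} = \left(-73137\right) \left(- \frac{1}{3612}\right) = \frac{24379}{1204}$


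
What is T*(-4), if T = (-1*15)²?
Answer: -900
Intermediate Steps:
T = 225 (T = (-15)² = 225)
T*(-4) = 225*(-4) = -900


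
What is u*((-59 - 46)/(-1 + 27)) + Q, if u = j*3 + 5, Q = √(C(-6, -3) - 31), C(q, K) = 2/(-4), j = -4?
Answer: 735/26 + 3*I*√14/2 ≈ 28.269 + 5.6125*I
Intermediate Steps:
C(q, K) = -½ (C(q, K) = 2*(-¼) = -½)
Q = 3*I*√14/2 (Q = √(-½ - 31) = √(-63/2) = 3*I*√14/2 ≈ 5.6125*I)
u = -7 (u = -4*3 + 5 = -12 + 5 = -7)
u*((-59 - 46)/(-1 + 27)) + Q = -7*(-59 - 46)/(-1 + 27) + 3*I*√14/2 = -(-735)/26 + 3*I*√14/2 = -7*(-105/26) + 3*I*√14/2 = 735/26 + 3*I*√14/2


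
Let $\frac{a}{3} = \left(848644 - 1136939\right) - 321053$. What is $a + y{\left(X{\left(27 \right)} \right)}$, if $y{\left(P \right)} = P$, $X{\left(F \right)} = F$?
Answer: $-1828017$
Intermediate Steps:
$a = -1828044$ ($a = 3 \left(\left(848644 - 1136939\right) - 321053\right) = 3 \left(-288295 - 321053\right) = 3 \left(-609348\right) = -1828044$)
$a + y{\left(X{\left(27 \right)} \right)} = -1828044 + 27 = -1828017$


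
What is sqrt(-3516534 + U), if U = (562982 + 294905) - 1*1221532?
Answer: 3*I*sqrt(431131) ≈ 1969.8*I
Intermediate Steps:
U = -363645 (U = 857887 - 1221532 = -363645)
sqrt(-3516534 + U) = sqrt(-3516534 - 363645) = sqrt(-3880179) = 3*I*sqrt(431131)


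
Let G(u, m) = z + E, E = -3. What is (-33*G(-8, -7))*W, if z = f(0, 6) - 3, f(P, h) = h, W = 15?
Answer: 0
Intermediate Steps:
z = 3 (z = 6 - 3 = 3)
G(u, m) = 0 (G(u, m) = 3 - 3 = 0)
(-33*G(-8, -7))*W = -33*0*15 = 0*15 = 0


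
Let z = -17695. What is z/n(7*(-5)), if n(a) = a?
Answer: 3539/7 ≈ 505.57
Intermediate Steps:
z/n(7*(-5)) = -17695/(7*(-5)) = -17695/(-35) = -17695*(-1/35) = 3539/7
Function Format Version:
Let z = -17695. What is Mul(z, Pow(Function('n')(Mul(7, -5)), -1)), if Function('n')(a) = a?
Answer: Rational(3539, 7) ≈ 505.57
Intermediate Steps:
Mul(z, Pow(Function('n')(Mul(7, -5)), -1)) = Mul(-17695, Pow(Mul(7, -5), -1)) = Mul(-17695, Pow(-35, -1)) = Mul(-17695, Rational(-1, 35)) = Rational(3539, 7)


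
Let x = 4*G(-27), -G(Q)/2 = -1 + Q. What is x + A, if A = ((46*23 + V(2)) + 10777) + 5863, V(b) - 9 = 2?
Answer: 17933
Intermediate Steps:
V(b) = 11 (V(b) = 9 + 2 = 11)
G(Q) = 2 - 2*Q (G(Q) = -2*(-1 + Q) = 2 - 2*Q)
x = 224 (x = 4*(2 - 2*(-27)) = 4*(2 + 54) = 4*56 = 224)
A = 17709 (A = ((46*23 + 11) + 10777) + 5863 = ((1058 + 11) + 10777) + 5863 = (1069 + 10777) + 5863 = 11846 + 5863 = 17709)
x + A = 224 + 17709 = 17933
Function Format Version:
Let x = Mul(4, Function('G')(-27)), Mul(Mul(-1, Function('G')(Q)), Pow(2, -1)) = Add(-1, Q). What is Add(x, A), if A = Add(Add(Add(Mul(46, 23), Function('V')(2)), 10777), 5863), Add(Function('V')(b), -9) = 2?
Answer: 17933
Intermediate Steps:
Function('V')(b) = 11 (Function('V')(b) = Add(9, 2) = 11)
Function('G')(Q) = Add(2, Mul(-2, Q)) (Function('G')(Q) = Mul(-2, Add(-1, Q)) = Add(2, Mul(-2, Q)))
x = 224 (x = Mul(4, Add(2, Mul(-2, -27))) = Mul(4, Add(2, 54)) = Mul(4, 56) = 224)
A = 17709 (A = Add(Add(Add(Mul(46, 23), 11), 10777), 5863) = Add(Add(Add(1058, 11), 10777), 5863) = Add(Add(1069, 10777), 5863) = Add(11846, 5863) = 17709)
Add(x, A) = Add(224, 17709) = 17933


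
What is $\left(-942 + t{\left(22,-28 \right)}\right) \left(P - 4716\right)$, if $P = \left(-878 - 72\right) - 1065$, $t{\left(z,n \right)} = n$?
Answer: $6529070$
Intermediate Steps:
$P = -2015$ ($P = \left(-878 - 72\right) - 1065 = -950 - 1065 = -2015$)
$\left(-942 + t{\left(22,-28 \right)}\right) \left(P - 4716\right) = \left(-942 - 28\right) \left(-2015 - 4716\right) = \left(-970\right) \left(-6731\right) = 6529070$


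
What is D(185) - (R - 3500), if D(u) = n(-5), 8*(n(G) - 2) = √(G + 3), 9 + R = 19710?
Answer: -16199 + I*√2/8 ≈ -16199.0 + 0.17678*I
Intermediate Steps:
R = 19701 (R = -9 + 19710 = 19701)
n(G) = 2 + √(3 + G)/8 (n(G) = 2 + √(G + 3)/8 = 2 + √(3 + G)/8)
D(u) = 2 + I*√2/8 (D(u) = 2 + √(3 - 5)/8 = 2 + √(-2)/8 = 2 + (I*√2)/8 = 2 + I*√2/8)
D(185) - (R - 3500) = (2 + I*√2/8) - (19701 - 3500) = (2 + I*√2/8) - 1*16201 = (2 + I*√2/8) - 16201 = -16199 + I*√2/8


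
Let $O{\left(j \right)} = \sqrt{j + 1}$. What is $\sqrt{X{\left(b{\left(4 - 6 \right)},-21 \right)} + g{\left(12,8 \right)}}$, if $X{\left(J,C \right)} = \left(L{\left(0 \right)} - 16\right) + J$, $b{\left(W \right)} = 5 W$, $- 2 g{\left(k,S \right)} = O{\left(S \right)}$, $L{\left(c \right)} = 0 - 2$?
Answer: $\frac{i \sqrt{118}}{2} \approx 5.4314 i$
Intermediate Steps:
$L{\left(c \right)} = -2$
$O{\left(j \right)} = \sqrt{1 + j}$
$g{\left(k,S \right)} = - \frac{\sqrt{1 + S}}{2}$
$X{\left(J,C \right)} = -18 + J$ ($X{\left(J,C \right)} = \left(-2 - 16\right) + J = -18 + J$)
$\sqrt{X{\left(b{\left(4 - 6 \right)},-21 \right)} + g{\left(12,8 \right)}} = \sqrt{\left(-18 + 5 \left(4 - 6\right)\right) - \frac{\sqrt{1 + 8}}{2}} = \sqrt{\left(-18 + 5 \left(4 - 6\right)\right) - \frac{\sqrt{9}}{2}} = \sqrt{\left(-18 + 5 \left(-2\right)\right) - \frac{3}{2}} = \sqrt{\left(-18 - 10\right) - \frac{3}{2}} = \sqrt{-28 - \frac{3}{2}} = \sqrt{- \frac{59}{2}} = \frac{i \sqrt{118}}{2}$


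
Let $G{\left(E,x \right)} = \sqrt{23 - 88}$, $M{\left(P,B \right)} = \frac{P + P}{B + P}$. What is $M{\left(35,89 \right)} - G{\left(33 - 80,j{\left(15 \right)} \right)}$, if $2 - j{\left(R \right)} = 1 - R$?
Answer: $\frac{35}{62} - i \sqrt{65} \approx 0.56452 - 8.0623 i$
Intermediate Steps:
$M{\left(P,B \right)} = \frac{2 P}{B + P}$
$j{\left(R \right)} = 1 + R$ ($j{\left(R \right)} = 2 - \left(1 - R\right) = 2 + \left(-1 + R\right) = 1 + R$)
$G{\left(E,x \right)} = i \sqrt{65}$ ($G{\left(E,x \right)} = \sqrt{-65} = i \sqrt{65}$)
$M{\left(35,89 \right)} - G{\left(33 - 80,j{\left(15 \right)} \right)} = 2 \cdot 35 \frac{1}{89 + 35} - i \sqrt{65} = 2 \cdot 35 \cdot \frac{1}{124} - i \sqrt{65} = \frac{35}{62} - i \sqrt{65}$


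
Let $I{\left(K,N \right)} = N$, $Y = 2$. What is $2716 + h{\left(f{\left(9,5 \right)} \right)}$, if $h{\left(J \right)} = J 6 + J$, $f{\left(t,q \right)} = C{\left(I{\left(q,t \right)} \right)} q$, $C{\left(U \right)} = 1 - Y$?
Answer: $2681$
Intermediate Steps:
$C{\left(U \right)} = -1$ ($C{\left(U \right)} = 1 - 2 = -1$)
$f{\left(t,q \right)} = - q$
$h{\left(J \right)} = 7 J$ ($h{\left(J \right)} = 6 J + J = 7 J$)
$2716 + h{\left(f{\left(9,5 \right)} \right)} = 2716 + 7 \left(\left(-1\right) 5\right) = 2716 + 7 \left(-5\right) = 2716 - 35 = 2681$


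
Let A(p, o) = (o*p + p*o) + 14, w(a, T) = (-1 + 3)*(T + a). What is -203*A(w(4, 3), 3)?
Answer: -19894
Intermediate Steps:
w(a, T) = 2*T + 2*a (w(a, T) = 2*(T + a) = 2*T + 2*a)
A(p, o) = 14 + 2*o*p (A(p, o) = (o*p + o*p) + 14 = 2*o*p + 14 = 14 + 2*o*p)
-203*A(w(4, 3), 3) = -203*(14 + 2*3*(2*3 + 2*4)) = -203*(14 + 2*3*(6 + 8)) = -203*(14 + 2*3*14) = -203*(14 + 84) = -203*98 = -19894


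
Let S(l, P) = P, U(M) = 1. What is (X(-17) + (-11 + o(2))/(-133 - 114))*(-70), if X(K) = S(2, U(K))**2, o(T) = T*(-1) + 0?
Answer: -1400/19 ≈ -73.684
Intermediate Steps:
o(T) = -T (o(T) = -T + 0 = -T)
X(K) = 1 (X(K) = 1**2 = 1)
(X(-17) + (-11 + o(2))/(-133 - 114))*(-70) = (1 + (-11 - 1*2)/(-133 - 114))*(-70) = (1 + (-11 - 2)/(-247))*(-70) = (1 - 13*(-1/247))*(-70) = (1 + 1/19)*(-70) = (20/19)*(-70) = -1400/19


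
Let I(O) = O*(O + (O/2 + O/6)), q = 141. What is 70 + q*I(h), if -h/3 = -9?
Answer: 171385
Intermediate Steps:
h = 27 (h = -3*(-9) = 27)
I(O) = 5*O²/3 (I(O) = O*(O + (O*(½) + O*(⅙))) = O*(O + (O/2 + O/6)) = O*(O + 2*O/3) = O*(5*O/3) = 5*O²/3)
70 + q*I(h) = 70 + 141*((5/3)*27²) = 70 + 141*((5/3)*729) = 70 + 141*1215 = 70 + 171315 = 171385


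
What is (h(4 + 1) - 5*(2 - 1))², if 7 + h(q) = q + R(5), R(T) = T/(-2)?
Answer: 361/4 ≈ 90.250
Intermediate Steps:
R(T) = -T/2 (R(T) = T*(-½) = -T/2)
h(q) = -19/2 + q (h(q) = -7 + (q - ½*5) = -7 + (q - 5/2) = -7 + (-5/2 + q) = -19/2 + q)
(h(4 + 1) - 5*(2 - 1))² = ((-19/2 + (4 + 1)) - 5*(2 - 1))² = ((-19/2 + 5) - 5*1)² = (-9/2 - 5)² = (-19/2)² = 361/4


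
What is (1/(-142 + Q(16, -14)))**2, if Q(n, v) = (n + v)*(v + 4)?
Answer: 1/26244 ≈ 3.8104e-5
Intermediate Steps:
Q(n, v) = (4 + v)*(n + v) (Q(n, v) = (n + v)*(4 + v) = (4 + v)*(n + v))
(1/(-142 + Q(16, -14)))**2 = (1/(-142 + ((-14)**2 + 4*16 + 4*(-14) + 16*(-14))))**2 = (1/(-142 + (196 + 64 - 56 - 224)))**2 = (1/(-142 - 20))**2 = (1/(-162))**2 = (-1/162)**2 = 1/26244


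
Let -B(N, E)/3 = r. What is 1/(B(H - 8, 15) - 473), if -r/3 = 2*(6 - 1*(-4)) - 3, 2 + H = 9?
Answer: -1/320 ≈ -0.0031250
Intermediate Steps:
H = 7 (H = -2 + 9 = 7)
r = -51 (r = -3*(2*(6 - 1*(-4)) - 3) = -3*(2*(6 + 4) - 3) = -3*(2*10 - 3) = -3*(20 - 3) = -3*17 = -51)
B(N, E) = 153 (B(N, E) = -3*(-51) = 153)
1/(B(H - 8, 15) - 473) = 1/(153 - 473) = 1/(-320) = -1/320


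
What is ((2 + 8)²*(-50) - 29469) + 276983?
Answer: 242514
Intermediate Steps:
((2 + 8)²*(-50) - 29469) + 276983 = (10²*(-50) - 29469) + 276983 = (100*(-50) - 29469) + 276983 = (-5000 - 29469) + 276983 = -34469 + 276983 = 242514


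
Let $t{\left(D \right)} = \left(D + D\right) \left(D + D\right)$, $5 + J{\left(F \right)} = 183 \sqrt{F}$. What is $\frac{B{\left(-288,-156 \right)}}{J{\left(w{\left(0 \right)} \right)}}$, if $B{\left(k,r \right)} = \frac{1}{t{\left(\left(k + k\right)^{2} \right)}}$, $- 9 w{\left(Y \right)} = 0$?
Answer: $- \frac{1}{2201506283520} \approx -4.5423 \cdot 10^{-13}$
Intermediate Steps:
$w{\left(Y \right)} = 0$ ($w{\left(Y \right)} = \left(- \frac{1}{9}\right) 0 = 0$)
$J{\left(F \right)} = -5 + 183 \sqrt{F}$
$t{\left(D \right)} = 4 D^{2}$ ($t{\left(D \right)} = 2 D 2 D = 4 D^{2}$)
$B{\left(k,r \right)} = \frac{1}{64 k^{4}}$ ($B{\left(k,r \right)} = \frac{1}{4 \left(\left(k + k\right)^{2}\right)^{2}} = \frac{1}{4 \left(\left(2 k\right)^{2}\right)^{2}} = \frac{1}{4 \left(4 k^{2}\right)^{2}} = \frac{1}{4 \cdot 16 k^{4}} = \frac{1}{64 k^{4}}$)
$\frac{B{\left(-288,-156 \right)}}{J{\left(w{\left(0 \right)} \right)}} = \frac{\frac{1}{64} \cdot \frac{1}{6879707136}}{-5 + 183 \sqrt{0}} = \frac{\frac{1}{64} \cdot \frac{1}{6879707136}}{-5 + 183 \cdot 0} = \frac{1}{440301256704 \left(-5 + 0\right)} = \frac{1}{440301256704 \left(-5\right)} = \frac{1}{440301256704} \left(- \frac{1}{5}\right) = - \frac{1}{2201506283520}$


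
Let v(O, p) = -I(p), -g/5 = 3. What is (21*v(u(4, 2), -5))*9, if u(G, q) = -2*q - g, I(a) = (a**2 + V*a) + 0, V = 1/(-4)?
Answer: -19845/4 ≈ -4961.3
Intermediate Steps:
g = -15 (g = -5*3 = -15)
V = -1/4 ≈ -0.25000
I(a) = a**2 - a/4 (I(a) = (a**2 - a/4) + 0 = a**2 - a/4)
u(G, q) = 15 - 2*q (u(G, q) = -2*q - 1*(-15) = -2*q + 15 = 15 - 2*q)
v(O, p) = -p*(-1/4 + p)
(21*v(u(4, 2), -5))*9 = (21*(-5*(1/4 - 1*(-5))))*9 = (21*(-5*(1/4 + 5)))*9 = (21*(-5*21/4))*9 = (21*(-105/4))*9 = -2205/4*9 = -19845/4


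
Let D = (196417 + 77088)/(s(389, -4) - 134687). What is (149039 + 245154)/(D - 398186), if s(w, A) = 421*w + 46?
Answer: -11482053704/11598088303 ≈ -0.99000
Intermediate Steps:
s(w, A) = 46 + 421*w
D = 273505/29128 (D = (196417 + 77088)/((46 + 421*389) - 134687) = 273505/((46 + 163769) - 134687) = 273505/(163815 - 134687) = 273505/29128 ≈ 9.3898)
(149039 + 245154)/(D - 398186) = (149039 + 245154)/(273505/29128 - 398186) = 394193/(-11598088303/29128) = 394193*(-29128/11598088303) = -11482053704/11598088303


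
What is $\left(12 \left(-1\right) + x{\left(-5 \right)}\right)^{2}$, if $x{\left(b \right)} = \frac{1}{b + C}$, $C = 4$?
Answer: $169$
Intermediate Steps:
$x{\left(b \right)} = \frac{1}{4 + b}$ ($x{\left(b \right)} = \frac{1}{b + 4} = \frac{1}{4 + b}$)
$\left(12 \left(-1\right) + x{\left(-5 \right)}\right)^{2} = \left(12 \left(-1\right) + \frac{1}{4 - 5}\right)^{2} = \left(-12 + \frac{1}{-1}\right)^{2} = \left(-12 - 1\right)^{2} = \left(-13\right)^{2} = 169$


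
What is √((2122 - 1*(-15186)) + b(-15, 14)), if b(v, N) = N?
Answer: √17322 ≈ 131.61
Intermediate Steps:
√((2122 - 1*(-15186)) + b(-15, 14)) = √((2122 - 1*(-15186)) + 14) = √((2122 + 15186) + 14) = √(17308 + 14) = √17322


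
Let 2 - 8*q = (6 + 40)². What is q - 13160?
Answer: -53697/4 ≈ -13424.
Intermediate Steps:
q = -1057/4 (q = ¼ - (6 + 40)²/8 = ¼ - ⅛*46² = ¼ - ⅛*2116 = ¼ - 529/2 = -1057/4 ≈ -264.25)
q - 13160 = -1057/4 - 13160 = -53697/4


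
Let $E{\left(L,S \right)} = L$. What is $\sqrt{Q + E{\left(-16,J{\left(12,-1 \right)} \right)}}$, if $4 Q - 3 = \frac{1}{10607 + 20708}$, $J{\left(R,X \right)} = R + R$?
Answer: $\frac{3 i \sqrt{6646483490}}{62630} \approx 3.9051 i$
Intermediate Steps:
$J{\left(R,X \right)} = 2 R$
$Q = \frac{46973}{62630}$ ($Q = \frac{3}{4} + \frac{1}{4 \left(10607 + 20708\right)} = \frac{3}{4} + \frac{1}{4 \cdot 31315} = \frac{3}{4} + \frac{1}{4} \cdot \frac{1}{31315} = \frac{3}{4} + \frac{1}{125260} = \frac{46973}{62630} \approx 0.75001$)
$\sqrt{Q + E{\left(-16,J{\left(12,-1 \right)} \right)}} = \sqrt{\frac{46973}{62630} - 16} = \sqrt{- \frac{955107}{62630}} = \frac{3 i \sqrt{6646483490}}{62630}$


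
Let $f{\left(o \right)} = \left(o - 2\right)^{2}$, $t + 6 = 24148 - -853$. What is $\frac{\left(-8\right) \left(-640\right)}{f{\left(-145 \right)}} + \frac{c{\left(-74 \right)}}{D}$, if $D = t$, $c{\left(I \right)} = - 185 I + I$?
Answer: $\frac{422202544}{540116955} \approx 0.78169$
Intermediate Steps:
$c{\left(I \right)} = - 184 I$
$t = 24995$ ($t = -6 + \left(24148 - -853\right) = -6 + \left(24148 + 853\right) = -6 + 25001 = 24995$)
$f{\left(o \right)} = \left(-2 + o\right)^{2}$
$D = 24995$
$\frac{\left(-8\right) \left(-640\right)}{f{\left(-145 \right)}} + \frac{c{\left(-74 \right)}}{D} = \frac{\left(-8\right) \left(-640\right)}{\left(-2 - 145\right)^{2}} + \frac{\left(-184\right) \left(-74\right)}{24995} = \frac{5120}{\left(-147\right)^{2}} + 13616 \cdot \frac{1}{24995} = \frac{5120}{21609} + \frac{13616}{24995} = \frac{422202544}{540116955}$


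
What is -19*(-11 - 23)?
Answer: 646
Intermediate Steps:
-19*(-11 - 23) = -19*(-34) = 646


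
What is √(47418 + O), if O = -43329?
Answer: √4089 ≈ 63.945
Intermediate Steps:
√(47418 + O) = √(47418 - 43329) = √4089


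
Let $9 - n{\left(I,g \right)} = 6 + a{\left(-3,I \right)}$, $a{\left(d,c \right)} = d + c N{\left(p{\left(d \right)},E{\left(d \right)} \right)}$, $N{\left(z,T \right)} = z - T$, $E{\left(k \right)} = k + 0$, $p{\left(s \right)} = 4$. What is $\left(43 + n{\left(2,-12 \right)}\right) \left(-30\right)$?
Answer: $-1050$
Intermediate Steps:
$E{\left(k \right)} = k$
$a{\left(d,c \right)} = d + c \left(4 - d\right)$
$n{\left(I,g \right)} = 6 - 7 I$ ($n{\left(I,g \right)} = 9 - \left(6 - \left(3 + I \left(-4 - 3\right)\right)\right) = 9 - \left(6 - \left(3 + I \left(-7\right)\right)\right) = 9 - \left(6 + \left(-3 + 7 I\right)\right) = 9 - \left(3 + 7 I\right) = 6 - 7 I$)
$\left(43 + n{\left(2,-12 \right)}\right) \left(-30\right) = \left(43 + \left(6 - 14\right)\right) \left(-30\right) = \left(43 - 8\right) \left(-30\right) = 35 \left(-30\right) = -1050$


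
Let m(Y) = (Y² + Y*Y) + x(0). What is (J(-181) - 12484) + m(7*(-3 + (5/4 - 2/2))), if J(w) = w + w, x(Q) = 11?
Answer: -96751/8 ≈ -12094.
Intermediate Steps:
J(w) = 2*w
m(Y) = 11 + 2*Y² (m(Y) = (Y² + Y*Y) + 11 = (Y² + Y²) + 11 = 2*Y² + 11 = 11 + 2*Y²)
(J(-181) - 12484) + m(7*(-3 + (5/4 - 2/2))) = (2*(-181) - 12484) + (11 + 2*(7*(-3 + (5/4 - 2/2)))²) = (-362 - 12484) + (11 + 2*(7*(-3 + (5*(¼) - 2*½)))²) = -12846 + (11 + 2*(7*(-3 + (5/4 - 1)))²) = -12846 + (11 + 2*(7*(-3 + ¼))²) = -12846 + (11 + 2*(7*(-11/4))²) = -12846 + (11 + 2*(-77/4)²) = -12846 + (11 + 2*(5929/16)) = -12846 + (11 + 5929/8) = -12846 + 6017/8 = -96751/8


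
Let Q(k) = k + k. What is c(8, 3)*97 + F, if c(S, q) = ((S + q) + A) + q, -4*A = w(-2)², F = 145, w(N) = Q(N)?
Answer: 1115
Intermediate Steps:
Q(k) = 2*k
w(N) = 2*N
A = -4 (A = -(2*(-2))²/4 = -¼*(-4)² = -¼*16 = -4)
c(S, q) = -4 + S + 2*q (c(S, q) = ((S + q) - 4) + q = (-4 + S + q) + q = -4 + S + 2*q)
c(8, 3)*97 + F = (-4 + 8 + 2*3)*97 + 145 = (-4 + 8 + 6)*97 + 145 = 10*97 + 145 = 970 + 145 = 1115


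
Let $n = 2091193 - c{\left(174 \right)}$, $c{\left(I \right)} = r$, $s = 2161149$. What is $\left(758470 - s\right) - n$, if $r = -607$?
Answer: $-3494479$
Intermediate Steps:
$c{\left(I \right)} = -607$
$n = 2091800$ ($n = 2091193 - -607 = 2091193 + 607 = 2091800$)
$\left(758470 - s\right) - n = \left(758470 - 2161149\right) - 2091800 = -1402679 - 2091800 = -3494479$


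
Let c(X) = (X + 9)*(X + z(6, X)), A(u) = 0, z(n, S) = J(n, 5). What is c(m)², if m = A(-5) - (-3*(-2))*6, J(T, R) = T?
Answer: 656100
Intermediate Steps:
z(n, S) = n
m = -36 (m = 0 - (-3*(-2))*6 = 0 - 6*6 = 0 - 1*36 = 0 - 36 = -36)
c(X) = (6 + X)*(9 + X) (c(X) = (X + 9)*(X + 6) = (9 + X)*(6 + X) = (6 + X)*(9 + X))
c(m)² = (54 + (-36)² + 15*(-36))² = (54 + 1296 - 540)² = 810² = 656100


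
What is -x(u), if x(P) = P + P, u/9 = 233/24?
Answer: -699/4 ≈ -174.75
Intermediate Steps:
u = 699/8 (u = 9*(233/24) = 699/8 ≈ 87.375)
x(P) = 2*P
-x(u) = -2*699/8 = -1*699/4 = -699/4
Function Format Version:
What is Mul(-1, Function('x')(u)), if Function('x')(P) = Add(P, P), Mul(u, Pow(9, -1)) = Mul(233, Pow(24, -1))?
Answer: Rational(-699, 4) ≈ -174.75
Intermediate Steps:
u = Rational(699, 8) (u = Mul(9, Mul(233, Pow(24, -1))) = Mul(9, Mul(233, Rational(1, 24))) = Mul(9, Rational(233, 24)) = Rational(699, 8) ≈ 87.375)
Function('x')(P) = Mul(2, P)
Mul(-1, Function('x')(u)) = Mul(-1, Mul(2, Rational(699, 8))) = Mul(-1, Rational(699, 4)) = Rational(-699, 4)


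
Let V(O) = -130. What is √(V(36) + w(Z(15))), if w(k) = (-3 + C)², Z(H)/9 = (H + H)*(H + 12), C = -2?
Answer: I*√105 ≈ 10.247*I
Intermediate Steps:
Z(H) = 18*H*(12 + H) (Z(H) = 9*((H + H)*(H + 12)) = 9*((2*H)*(12 + H)) = 9*(2*H*(12 + H)) = 18*H*(12 + H))
w(k) = 25 (w(k) = (-3 - 2)² = (-5)² = 25)
√(V(36) + w(Z(15))) = √(-130 + 25) = √(-105) = I*√105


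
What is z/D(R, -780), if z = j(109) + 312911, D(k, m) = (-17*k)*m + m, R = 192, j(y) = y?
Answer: 5217/42419 ≈ 0.12299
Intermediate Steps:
D(k, m) = m - 17*k*m (D(k, m) = -17*k*m + m = m - 17*k*m)
z = 313020 (z = 109 + 312911 = 313020)
z/D(R, -780) = 313020/((-780*(1 - 17*192))) = 313020/((-780*(1 - 3264))) = 313020/((-780*(-3263))) = 313020/2545140 = 313020*(1/2545140) = 5217/42419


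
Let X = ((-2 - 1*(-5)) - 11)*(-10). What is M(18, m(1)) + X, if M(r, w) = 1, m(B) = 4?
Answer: 81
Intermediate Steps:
X = 80 (X = ((-2 + 5) - 11)*(-10) = (3 - 11)*(-10) = -8*(-10) = 80)
M(18, m(1)) + X = 1 + 80 = 81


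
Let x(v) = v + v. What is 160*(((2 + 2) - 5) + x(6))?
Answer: 1760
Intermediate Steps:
x(v) = 2*v
160*(((2 + 2) - 5) + x(6)) = 160*(((2 + 2) - 5) + 2*6) = 160*((4 - 5) + 12) = 160*(-1 + 12) = 160*11 = 1760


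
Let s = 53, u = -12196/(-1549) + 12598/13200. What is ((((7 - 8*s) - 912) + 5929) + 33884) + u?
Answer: 393527576351/10223400 ≈ 38493.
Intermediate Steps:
u = 90250751/10223400 (u = -12196*(-1/1549) + 12598*(1/13200) = 12196/1549 + 6299/6600 = 90250751/10223400 ≈ 8.8279)
((((7 - 8*s) - 912) + 5929) + 33884) + u = ((((7 - 8*53) - 912) + 5929) + 33884) + 90250751/10223400 = ((((7 - 424) - 912) + 5929) + 33884) + 90250751/10223400 = (((-417 - 912) + 5929) + 33884) + 90250751/10223400 = ((-1329 + 5929) + 33884) + 90250751/10223400 = (4600 + 33884) + 90250751/10223400 = 38484 + 90250751/10223400 = 393527576351/10223400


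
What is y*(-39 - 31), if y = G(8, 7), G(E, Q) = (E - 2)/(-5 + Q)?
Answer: -210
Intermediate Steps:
G(E, Q) = (-2 + E)/(-5 + Q)
y = 3 (y = (-2 + 8)/(-5 + 7) = 6/2 = (1/2)*6 = 3)
y*(-39 - 31) = 3*(-39 - 31) = 3*(-70) = -210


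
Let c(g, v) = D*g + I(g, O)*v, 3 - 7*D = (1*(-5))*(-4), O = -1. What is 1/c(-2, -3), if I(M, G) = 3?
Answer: -7/29 ≈ -0.24138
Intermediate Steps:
D = -17/7 (D = 3/7 - 1*(-5)*(-4)/7 = 3/7 - (-5)*(-4)/7 = 3/7 - ⅐*20 = 3/7 - 20/7 = -17/7 ≈ -2.4286)
c(g, v) = 3*v - 17*g/7 (c(g, v) = -17*g/7 + 3*v = 3*v - 17*g/7)
1/c(-2, -3) = 1/(3*(-3) - 17/7*(-2)) = 1/(-9 + 34/7) = 1/(-29/7) = -7/29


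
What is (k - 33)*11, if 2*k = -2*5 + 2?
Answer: -407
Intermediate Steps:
k = -4 (k = (-2*5 + 2)/2 = (-10 + 2)/2 = (½)*(-8) = -4)
(k - 33)*11 = (-4 - 33)*11 = -37*11 = -407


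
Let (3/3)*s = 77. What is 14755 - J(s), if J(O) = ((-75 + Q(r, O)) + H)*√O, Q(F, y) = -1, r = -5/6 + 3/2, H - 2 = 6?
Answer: 14755 + 68*√77 ≈ 15352.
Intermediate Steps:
H = 8 (H = 2 + 6 = 8)
s = 77
r = ⅔ (r = -5*⅙ + 3*(½) = -⅚ + 3/2 = ⅔ ≈ 0.66667)
J(O) = -68*√O (J(O) = ((-75 - 1) + 8)*√O = (-76 + 8)*√O = -68*√O)
14755 - J(s) = 14755 - (-68)*√77 = 14755 + 68*√77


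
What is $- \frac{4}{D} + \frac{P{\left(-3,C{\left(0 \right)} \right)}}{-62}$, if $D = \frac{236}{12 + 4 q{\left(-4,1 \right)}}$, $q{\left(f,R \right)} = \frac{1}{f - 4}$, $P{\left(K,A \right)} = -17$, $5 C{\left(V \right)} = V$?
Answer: $\frac{145}{1829} \approx 0.079278$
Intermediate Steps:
$C{\left(V \right)} = \frac{V}{5}$
$q{\left(f,R \right)} = \frac{1}{-4 + f}$
$D = \frac{472}{23}$ ($D = \frac{236}{12 + \frac{4}{-4 - 4}} = \frac{236}{12 + \frac{4}{-8}} = \frac{236}{12 + 4 \left(- \frac{1}{8}\right)} = \frac{236}{12 - \frac{1}{2}} = \frac{236}{\frac{23}{2}} = 236 \cdot \frac{2}{23} = \frac{472}{23} \approx 20.522$)
$- \frac{4}{D} + \frac{P{\left(-3,C{\left(0 \right)} \right)}}{-62} = - \frac{4}{\frac{472}{23}} - \frac{17}{-62} = \left(-4\right) \frac{23}{472} - - \frac{17}{62} = - \frac{23}{118} + \frac{17}{62} = \frac{145}{1829}$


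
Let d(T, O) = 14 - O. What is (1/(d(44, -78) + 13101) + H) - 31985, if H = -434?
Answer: -427703866/13193 ≈ -32419.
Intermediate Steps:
(1/(d(44, -78) + 13101) + H) - 31985 = (1/((14 - 1*(-78)) + 13101) - 434) - 31985 = (1/((14 + 78) + 13101) - 434) - 31985 = (1/(92 + 13101) - 434) - 31985 = (1/13193 - 434) - 31985 = -5725761/13193 - 31985 = -427703866/13193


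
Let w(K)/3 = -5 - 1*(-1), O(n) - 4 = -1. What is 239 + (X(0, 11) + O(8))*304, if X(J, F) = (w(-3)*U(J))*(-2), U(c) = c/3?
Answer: 1151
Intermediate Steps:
O(n) = 3 (O(n) = 4 - 1 = 3)
U(c) = c/3 (U(c) = c*(⅓) = c/3)
w(K) = -12 (w(K) = 3*(-5 - 1*(-1)) = 3*(-5 + 1) = 3*(-4) = -12)
X(J, F) = 8*J (X(J, F) = -4*J*(-2) = 8*J)
239 + (X(0, 11) + O(8))*304 = 239 + (8*0 + 3)*304 = 239 + (0 + 3)*304 = 239 + 3*304 = 239 + 912 = 1151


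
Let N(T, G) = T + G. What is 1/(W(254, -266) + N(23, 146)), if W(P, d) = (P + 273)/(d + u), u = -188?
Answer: 454/76199 ≈ 0.0059581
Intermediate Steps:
N(T, G) = G + T
W(P, d) = (273 + P)/(-188 + d) (W(P, d) = (P + 273)/(d - 188) = (273 + P)/(-188 + d))
1/(W(254, -266) + N(23, 146)) = 1/((273 + 254)/(-188 - 266) + (146 + 23)) = 1/(527/(-454) + 169) = 1/(-1/454*527 + 169) = 1/(-527/454 + 169) = 1/(76199/454) = 454/76199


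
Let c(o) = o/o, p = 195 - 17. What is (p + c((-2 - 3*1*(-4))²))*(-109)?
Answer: -19511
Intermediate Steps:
p = 178
c(o) = 1
(p + c((-2 - 3*1*(-4))²))*(-109) = (178 + 1)*(-109) = 179*(-109) = -19511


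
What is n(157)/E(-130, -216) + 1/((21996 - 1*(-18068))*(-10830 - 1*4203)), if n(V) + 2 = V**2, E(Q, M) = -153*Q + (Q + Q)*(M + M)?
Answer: 2474074513709/13271286337920 ≈ 0.18642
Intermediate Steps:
E(Q, M) = -153*Q + 4*M*Q (E(Q, M) = -153*Q + (2*Q)*(2*M) = -153*Q + 4*M*Q)
n(V) = -2 + V**2
n(157)/E(-130, -216) + 1/((21996 - 1*(-18068))*(-10830 - 1*4203)) = (-2 + 157**2)/((-130*(-153 + 4*(-216)))) + 1/((21996 - 1*(-18068))*(-10830 - 1*4203)) = (-2 + 24649)/((-130*(-153 - 864))) + 1/((21996 + 18068)*(-10830 - 4203)) = 24647/((-130*(-1017))) + 1/(40064*(-15033)) = 24647/132210 + (1/40064)*(-1/15033) = 24647*(1/132210) - 1/602282112 = 24647/132210 - 1/602282112 = 2474074513709/13271286337920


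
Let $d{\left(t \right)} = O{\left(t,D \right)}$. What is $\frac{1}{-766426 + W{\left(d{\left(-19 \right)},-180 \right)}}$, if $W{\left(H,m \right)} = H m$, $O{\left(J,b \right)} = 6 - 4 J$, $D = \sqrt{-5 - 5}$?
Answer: $- \frac{1}{781186} \approx -1.2801 \cdot 10^{-6}$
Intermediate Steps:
$D = i \sqrt{10}$ ($D = \sqrt{-10} = i \sqrt{10} \approx 3.1623 i$)
$d{\left(t \right)} = 6 - 4 t$
$\frac{1}{-766426 + W{\left(d{\left(-19 \right)},-180 \right)}} = \frac{1}{-766426 + \left(6 - -76\right) \left(-180\right)} = \frac{1}{-766426 + \left(6 + 76\right) \left(-180\right)} = \frac{1}{-766426 + 82 \left(-180\right)} = \frac{1}{-766426 - 14760} = \frac{1}{-781186} = - \frac{1}{781186}$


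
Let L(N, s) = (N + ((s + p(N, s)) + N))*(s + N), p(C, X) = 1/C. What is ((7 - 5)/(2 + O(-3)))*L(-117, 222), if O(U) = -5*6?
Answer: 7025/78 ≈ 90.064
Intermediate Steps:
O(U) = -30
L(N, s) = (N + s)*(s + 1/N + 2*N) (L(N, s) = (N + ((s + 1/N) + N))*(s + N) = (N + (N + s + 1/N))*(N + s) = (s + 1/N + 2*N)*(N + s) = (N + s)*(s + 1/N + 2*N))
((7 - 5)/(2 + O(-3)))*L(-117, 222) = ((7 - 5)/(2 - 30))*(1 + 222² + 2*(-117)² + 222/(-117) + 3*(-117)*222) = (2/(-28))*(1 + 49284 + 2*13689 + 222*(-1/117) - 77922) = (2*(-1/28))*(1 + 49284 + 27378 - 74/39 - 77922) = -1/14*(-49175/39) = 7025/78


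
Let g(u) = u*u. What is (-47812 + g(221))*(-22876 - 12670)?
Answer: -36576834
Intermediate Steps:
g(u) = u²
(-47812 + g(221))*(-22876 - 12670) = (-47812 + 221²)*(-22876 - 12670) = (-47812 + 48841)*(-35546) = 1029*(-35546) = -36576834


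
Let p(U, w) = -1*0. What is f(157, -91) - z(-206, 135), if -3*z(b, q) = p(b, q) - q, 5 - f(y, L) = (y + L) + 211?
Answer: -317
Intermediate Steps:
f(y, L) = -206 - L - y (f(y, L) = 5 - ((y + L) + 211) = 5 - ((L + y) + 211) = 5 - (211 + L + y) = 5 + (-211 - L - y) = -206 - L - y)
p(U, w) = 0
z(b, q) = q/3 (z(b, q) = -(0 - q)/3 = -(-1)*q/3 = q/3)
f(157, -91) - z(-206, 135) = (-206 - 1*(-91) - 1*157) - 135/3 = (-206 + 91 - 157) - 1*45 = -272 - 45 = -317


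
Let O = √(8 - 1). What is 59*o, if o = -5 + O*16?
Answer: -295 + 944*√7 ≈ 2202.6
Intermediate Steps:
O = √7 ≈ 2.6458
o = -5 + 16*√7 (o = -5 + √7*16 = -5 + 16*√7 ≈ 37.332)
59*o = 59*(-5 + 16*√7) = -295 + 944*√7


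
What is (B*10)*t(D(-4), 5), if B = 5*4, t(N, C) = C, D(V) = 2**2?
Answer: 1000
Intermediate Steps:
D(V) = 4
B = 20
(B*10)*t(D(-4), 5) = (20*10)*5 = 200*5 = 1000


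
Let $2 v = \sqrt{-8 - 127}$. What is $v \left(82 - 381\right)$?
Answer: $- \frac{897 i \sqrt{15}}{2} \approx - 1737.0 i$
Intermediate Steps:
$v = \frac{3 i \sqrt{15}}{2}$ ($v = \frac{\sqrt{-8 - 127}}{2} = \frac{\sqrt{-135}}{2} = \frac{3 i \sqrt{15}}{2} \approx 5.8095 i$)
$v \left(82 - 381\right) = \frac{3 i \sqrt{15}}{2} \left(82 - 381\right) = \frac{3 i \sqrt{15}}{2} \left(-299\right) = - \frac{897 i \sqrt{15}}{2}$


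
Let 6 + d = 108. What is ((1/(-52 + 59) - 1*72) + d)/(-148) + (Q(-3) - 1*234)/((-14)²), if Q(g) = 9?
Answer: -4901/3626 ≈ -1.3516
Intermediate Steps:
d = 102 (d = -6 + 108 = 102)
((1/(-52 + 59) - 1*72) + d)/(-148) + (Q(-3) - 1*234)/((-14)²) = ((1/(-52 + 59) - 1*72) + 102)/(-148) + (9 - 1*234)/((-14)²) = ((1/7 - 72) + 102)*(-1/148) + (9 - 234)/196 = ((⅐ - 72) + 102)*(-1/148) - 225*1/196 = (-503/7 + 102)*(-1/148) - 225/196 = (211/7)*(-1/148) - 225/196 = -211/1036 - 225/196 = -4901/3626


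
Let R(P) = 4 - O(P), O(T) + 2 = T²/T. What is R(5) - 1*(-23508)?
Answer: 23509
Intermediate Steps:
O(T) = -2 + T (O(T) = -2 + T²/T = -2 + T)
R(P) = 6 - P (R(P) = 4 - (-2 + P) = 4 + (2 - P) = 6 - P)
R(5) - 1*(-23508) = (6 - 1*5) - 1*(-23508) = (6 - 5) + 23508 = 1 + 23508 = 23509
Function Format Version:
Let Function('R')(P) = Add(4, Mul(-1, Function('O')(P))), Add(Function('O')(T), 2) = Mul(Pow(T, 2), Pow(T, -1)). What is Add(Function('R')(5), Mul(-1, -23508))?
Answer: 23509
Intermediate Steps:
Function('O')(T) = Add(-2, T) (Function('O')(T) = Add(-2, Mul(Pow(T, 2), Pow(T, -1))) = Add(-2, T))
Function('R')(P) = Add(6, Mul(-1, P)) (Function('R')(P) = Add(4, Mul(-1, Add(-2, P))) = Add(4, Add(2, Mul(-1, P))) = Add(6, Mul(-1, P)))
Add(Function('R')(5), Mul(-1, -23508)) = Add(Add(6, Mul(-1, 5)), Mul(-1, -23508)) = Add(Add(6, -5), 23508) = Add(1, 23508) = 23509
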